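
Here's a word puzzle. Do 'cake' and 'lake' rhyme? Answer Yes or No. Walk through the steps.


Rime (stressed vowel + following sounds) of 'cake': -ake = /eɪk/
Rime of 'lake': -ake = /eɪk/
/eɪk/ and /eɪk/ are the same ending sound, so the words rhyme.

Yes


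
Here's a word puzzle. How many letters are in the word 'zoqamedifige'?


Spell out 'zoqamedifige' and number each letter: z(1), o(2), q(3), a(4), m(5), e(6), d(7), i(8), f(9), i(10), g(11), e(12). Total: 12 letters.

12


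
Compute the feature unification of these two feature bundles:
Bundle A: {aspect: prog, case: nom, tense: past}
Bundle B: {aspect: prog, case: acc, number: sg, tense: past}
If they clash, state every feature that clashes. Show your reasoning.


Compare features:
aspect: A=prog vs B=prog -> unified: prog
case: A=nom vs B=acc -> CLASH
number: A=_ vs B=sg -> unified: sg
tense: A=past vs B=past -> unified: past
Clash detected on feature 'case' (nom vs acc); unification fails.

CLASH on 'case' (nom vs acc)


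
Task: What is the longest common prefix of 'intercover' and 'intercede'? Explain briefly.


Compare from the start: 6 characters match: 'interc'. Mismatch at position 7: 'o' vs 'e'.

interc


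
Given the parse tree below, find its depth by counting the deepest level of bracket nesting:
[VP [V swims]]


Count bracket nesting levels:
'[' at pos 0: depth = 1
'[' at pos 4: depth = 2
Maximum depth reached: 2

2


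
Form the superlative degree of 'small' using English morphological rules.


Apply superlative formation (add -est): 'small' -> 'smallest'.

smallest


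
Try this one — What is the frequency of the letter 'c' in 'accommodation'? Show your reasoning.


Letter 'c' in 'accommodation': found at position(s) 2, 3 = 2 occurrence(s).

2


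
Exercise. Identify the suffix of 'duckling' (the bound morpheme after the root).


The word 'duckling' = 'duck' (root) + '-ling' (suffix). The suffix is '-ling'.

ling


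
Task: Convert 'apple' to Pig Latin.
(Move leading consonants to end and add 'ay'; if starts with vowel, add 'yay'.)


'apple' starts with a vowel, so add 'yay': 'appleyay'.

appleyay


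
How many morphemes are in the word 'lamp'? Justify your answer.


Decomposition: lamp (free morpheme) = 1 morpheme(s)

1 morphemes


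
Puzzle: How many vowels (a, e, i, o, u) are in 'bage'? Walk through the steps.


Vowels in 'bage': a, e = 2 vowels.

2


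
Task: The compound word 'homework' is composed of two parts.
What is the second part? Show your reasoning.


Split 'homework' into 'home' + 'work'. The second part is 'work'.

work


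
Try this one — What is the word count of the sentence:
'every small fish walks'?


Split into words: every | small | fish | walks = 4 words.

4


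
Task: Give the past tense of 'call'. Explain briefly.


Apply rule: Add -ed. 'call' becomes 'called'.

called


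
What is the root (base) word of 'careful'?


Remove suffix '-ful' from 'careful' to get root 'care'.

care


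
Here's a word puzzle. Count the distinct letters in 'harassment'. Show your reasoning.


Unique letters in 'harassment': {a, e, h, m, n, r, s, t} = 8 distinct letters.

8


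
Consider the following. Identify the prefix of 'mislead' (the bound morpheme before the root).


The word 'mislead' = 'mis' (prefix) + 'lead' (root). The prefix is 'mis'.

mis


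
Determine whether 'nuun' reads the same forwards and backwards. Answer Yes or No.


Forward: 'nuun'
Reversed: 'nuun'
They are identical.

Yes


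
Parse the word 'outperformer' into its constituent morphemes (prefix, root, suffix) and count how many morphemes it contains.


Step 1: Identify prefix: 'out' (meaning: surpass)
Step 2: Identify root: 'perform'
Step 3: Identify suffix(es): 'er'
Decomposition: out- (prefix: surpass) + perform (root) + -er (suffix: one who)
Total morphemes: 3

3 morphemes (out- (prefix: surpass) + perform (root) + -er (suffix: one who))


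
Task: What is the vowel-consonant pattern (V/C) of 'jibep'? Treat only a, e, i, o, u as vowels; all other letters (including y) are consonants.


Letter mapping: j = C, i = V, b = C, e = V, p = C.

CVCVC


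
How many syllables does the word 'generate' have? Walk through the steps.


Break 'generate' into syllables: gen-er-ate -> gen | er | ate = 3 syllables

3 syllables


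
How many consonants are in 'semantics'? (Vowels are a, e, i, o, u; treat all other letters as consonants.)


Consonants in 'semantics': s, m, n, t, c, s = 6 consonants.

6


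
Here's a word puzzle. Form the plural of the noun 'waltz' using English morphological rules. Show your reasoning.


Apply rule: Add -es (sibilant/fricative ending). 'waltz' becomes 'waltzes'.

waltzes


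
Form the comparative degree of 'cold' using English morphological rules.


Apply comparative formation (add -er): 'cold' -> 'colder'.

colder


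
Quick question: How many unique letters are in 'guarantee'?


Unique letters in 'guarantee': {a, e, g, n, r, t, u} = 7 distinct letters.

7


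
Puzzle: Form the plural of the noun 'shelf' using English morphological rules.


Apply rule: Change -f to -ves. 'shelf' becomes 'shelves'.

shelves


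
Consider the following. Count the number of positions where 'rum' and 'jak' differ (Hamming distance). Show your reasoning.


Alignment:
Position 1: 'r' vs 'j' = DIFFER
Position 2: 'u' vs 'a' = DIFFER
Position 3: 'm' vs 'k' = DIFFER
Total differences: 3

3


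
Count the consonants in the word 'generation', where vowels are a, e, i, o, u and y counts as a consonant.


Consonants in 'generation': g, n, r, t, n = 5 consonants.

5


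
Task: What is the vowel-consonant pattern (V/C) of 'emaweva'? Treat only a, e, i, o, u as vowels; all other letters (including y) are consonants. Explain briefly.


Letter mapping: e = V, m = C, a = V, w = C, e = V, v = C, a = V.

VCVCVCV


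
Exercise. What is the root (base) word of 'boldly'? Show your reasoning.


Remove suffix '-ly' from 'boldly' to get root 'bold'.

bold


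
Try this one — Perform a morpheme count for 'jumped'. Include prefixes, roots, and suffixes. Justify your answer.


Decomposition: jump (root) + -ed (suffix) = 2 morpheme(s)

2 morphemes


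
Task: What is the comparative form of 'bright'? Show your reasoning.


Apply comparative formation (add -er): 'bright' -> 'brighter'.

brighter


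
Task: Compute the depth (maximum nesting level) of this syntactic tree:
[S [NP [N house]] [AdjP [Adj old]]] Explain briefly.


Count bracket nesting levels:
'[' at pos 0: depth = 1
'[' at pos 3: depth = 2
'[' at pos 7: depth = 3
'[' at pos 18: depth = 2
'[' at pos 24: depth = 3
Maximum depth reached: 3

3


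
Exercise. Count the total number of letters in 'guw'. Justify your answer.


Spell out 'guw' and number each letter: g(1), u(2), w(3). Total: 3 letters.

3


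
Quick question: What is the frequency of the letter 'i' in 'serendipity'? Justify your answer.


Letter 'i' in 'serendipity': found at position(s) 7, 9 = 2 occurrence(s).

2


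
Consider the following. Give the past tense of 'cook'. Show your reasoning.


Apply rule: Add -ed. 'cook' becomes 'cooked'.

cooked


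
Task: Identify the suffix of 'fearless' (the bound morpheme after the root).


The word 'fearless' = 'fear' (root) + '-less' (suffix). The suffix is '-less'.

less


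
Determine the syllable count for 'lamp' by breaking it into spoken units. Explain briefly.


Break 'lamp' into syllables: lamp -> lamp = 1 syllable

1 syllable


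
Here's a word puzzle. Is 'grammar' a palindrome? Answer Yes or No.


Forward: 'grammar'
Reversed: 'rammarg'
They differ.

No


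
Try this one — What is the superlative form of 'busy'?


Apply superlative formation (consonant + y: change y to i, add -est): 'busy' -> 'busiest'.

busiest


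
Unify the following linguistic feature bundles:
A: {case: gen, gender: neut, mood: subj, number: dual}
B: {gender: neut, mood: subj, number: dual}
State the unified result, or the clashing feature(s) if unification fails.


Compare features:
case: A=gen vs B=_ -> unified: gen
gender: A=neut vs B=neut -> unified: neut
mood: A=subj vs B=subj -> unified: subj
number: A=dual vs B=dual -> unified: dual
No clashes found.

Unified: {case: gen, gender: neut, mood: subj, number: dual}


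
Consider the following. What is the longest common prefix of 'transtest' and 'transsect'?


Compare from the start: 5 characters match: 'trans'. Mismatch at position 6: 't' vs 's'.

trans


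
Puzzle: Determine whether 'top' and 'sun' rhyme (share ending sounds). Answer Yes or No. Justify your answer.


Rime (stressed vowel + following sounds) of 'top': -op = /ɒp/
Rime of 'sun': -un = /ʌn/
/ɒp/ and /ʌn/ are different ending sounds, so the words do not rhyme.

No


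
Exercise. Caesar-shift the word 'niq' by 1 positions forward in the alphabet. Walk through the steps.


Shift each letter by 1: n -> o, i -> j, q -> r. Result: 'ojr'.

ojr


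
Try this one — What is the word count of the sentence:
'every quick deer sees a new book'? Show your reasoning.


Split into words: every | quick | deer | sees | a | new | book = 7 words.

7


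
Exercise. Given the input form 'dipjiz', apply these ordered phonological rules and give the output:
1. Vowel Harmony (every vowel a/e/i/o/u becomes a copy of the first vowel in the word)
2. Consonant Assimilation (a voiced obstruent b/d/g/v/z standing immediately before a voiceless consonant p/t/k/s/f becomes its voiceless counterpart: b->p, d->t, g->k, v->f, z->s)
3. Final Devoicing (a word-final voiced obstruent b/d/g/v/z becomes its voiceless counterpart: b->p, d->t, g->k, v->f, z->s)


Starting form: 'dipjiz'
Rule 1: Vowel Harmony: all vowels already match. No change.
Rule 2: Consonant Assimilation: no voiced obstruent (b/d/g/v/z) stands immediately before a voiceless consonant (p/t/k/s/f). No change.
Rule 3: Final Devoicing: word-final voiced obstruent 'z' becomes voiceless 's'. 'dipjiz' -> 'dipjis'
Final form: 'dipjis'

dipjis


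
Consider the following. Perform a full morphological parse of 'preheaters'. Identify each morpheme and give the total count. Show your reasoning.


Step 1: Identify prefix: 'pre' (meaning: before)
Step 2: Identify root: 'heat'
Step 3: Identify suffix(es): 'er, s'
Decomposition: pre- (prefix: before) + heat (root) + -er (suffix: one who) + -s (plural)
Total morphemes: 4

4 morphemes (pre- (prefix: before) + heat (root) + -er (suffix: one who) + -s (plural))


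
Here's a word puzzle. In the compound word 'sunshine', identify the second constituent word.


Split 'sunshine' into 'sun' + 'shine'. The second part is 'shine'.

shine


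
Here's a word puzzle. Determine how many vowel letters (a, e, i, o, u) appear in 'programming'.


Vowels in 'programming': o, a, i = 3 vowels.

3


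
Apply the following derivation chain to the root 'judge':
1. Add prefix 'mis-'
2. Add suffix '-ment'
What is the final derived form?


Step 1: Add prefix 'mis-' to 'judge' = 'misjudge'
Step 2: Add suffix '-ment' to 'misjudge' = 'misjudgment'

misjudgment


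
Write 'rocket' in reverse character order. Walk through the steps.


Reverse 'rocket' character by character: 'tekcor'.

tekcor


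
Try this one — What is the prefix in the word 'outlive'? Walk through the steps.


The word 'outlive' = 'out' (prefix) + 'live' (root). The prefix is 'out'.

out


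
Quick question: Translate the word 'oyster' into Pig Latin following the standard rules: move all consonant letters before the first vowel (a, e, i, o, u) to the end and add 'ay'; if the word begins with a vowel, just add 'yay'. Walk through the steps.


'oyster' starts with a vowel, so add 'yay': 'oysteryay'.

oysteryay


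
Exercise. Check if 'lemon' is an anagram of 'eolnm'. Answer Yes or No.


Sorted letters of 'lemon': 'elmno'
Sorted letters of 'eolnm': 'elmno'
They match.

Yes


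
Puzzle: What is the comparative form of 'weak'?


Apply comparative formation (add -er): 'weak' -> 'weaker'.

weaker


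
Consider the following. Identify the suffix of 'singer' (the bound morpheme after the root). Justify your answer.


The word 'singer' = 'sing' (root) + '-er' (suffix). The suffix is '-er'.

er


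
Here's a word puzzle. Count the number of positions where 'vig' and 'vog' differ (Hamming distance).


Alignment:
Position 1: 'v' vs 'v' = match
Position 2: 'i' vs 'o' = DIFFER
Position 3: 'g' vs 'g' = match
Total differences: 1

1


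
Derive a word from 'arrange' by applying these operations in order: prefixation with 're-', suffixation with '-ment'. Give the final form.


Step 1: Add prefix 're-' to 'arrange' = 'rearrange'
Step 2: Add suffix '-ment' to 'rearrange' = 'rearrangement'

rearrangement


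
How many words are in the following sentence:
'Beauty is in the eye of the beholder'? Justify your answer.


Split into words: Beauty | is | in | the | eye | of | the | beholder = 8 words.

8


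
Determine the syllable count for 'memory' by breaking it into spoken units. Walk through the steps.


Break 'memory' into syllables: mem-o-ry -> mem | o | ry = 3 syllables

3 syllables


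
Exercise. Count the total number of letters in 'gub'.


Spell out 'gub' and number each letter: g(1), u(2), b(3). Total: 3 letters.

3


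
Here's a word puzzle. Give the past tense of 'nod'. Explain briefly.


Apply rule: Double final consonant and add -ed. 'nod' becomes 'nodded'.

nodded


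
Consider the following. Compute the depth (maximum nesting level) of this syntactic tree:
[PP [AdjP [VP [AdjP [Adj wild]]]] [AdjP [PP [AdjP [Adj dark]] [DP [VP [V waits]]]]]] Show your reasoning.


Count bracket nesting levels:
'[' at pos 0: depth = 1
'[' at pos 4: depth = 2
'[' at pos 10: depth = 3
'[' at pos 14: depth = 4
'[' at pos 20: depth = 5
'[' at pos 34: depth = 2
'[' at pos 40: depth = 3
'[' at pos 44: depth = 4
'[' at pos 50: depth = 5
'[' at pos 62: depth = 4
'[' at pos 66: depth = 5
'[' at pos 70: depth = 6
Maximum depth reached: 6

6


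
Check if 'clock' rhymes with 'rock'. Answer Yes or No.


Rime (stressed vowel + following sounds) of 'clock': -ock = /ɒk/
Rime of 'rock': -ock = /ɒk/
/ɒk/ and /ɒk/ are the same ending sound, so the words rhyme.

Yes


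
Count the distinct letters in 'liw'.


Unique letters in 'liw': {i, l, w} = 3 distinct letters.

3


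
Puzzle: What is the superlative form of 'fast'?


Apply superlative formation (add -est): 'fast' -> 'fastest'.

fastest


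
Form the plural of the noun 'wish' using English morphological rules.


Apply rule: Add -es (sibilant/fricative ending). 'wish' becomes 'wishes'.

wishes


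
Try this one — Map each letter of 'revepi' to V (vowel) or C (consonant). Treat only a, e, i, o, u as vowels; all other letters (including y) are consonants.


Letter mapping: r = C, e = V, v = C, e = V, p = C, i = V.

CVCVCV


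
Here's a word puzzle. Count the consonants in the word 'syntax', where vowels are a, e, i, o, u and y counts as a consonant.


Consonants in 'syntax': s, y, n, t, x = 5 consonants.

5


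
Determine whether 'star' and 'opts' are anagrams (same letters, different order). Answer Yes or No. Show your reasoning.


Sorted letters of 'star': 'arst'
Sorted letters of 'opts': 'opst'
They do not match.

No


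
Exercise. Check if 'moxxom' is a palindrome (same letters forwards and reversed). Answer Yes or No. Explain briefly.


Forward: 'moxxom'
Reversed: 'moxxom'
They are identical.

Yes


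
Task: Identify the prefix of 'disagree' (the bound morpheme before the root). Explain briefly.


The word 'disagree' = 'dis' (prefix) + 'agree' (root). The prefix is 'dis'.

dis


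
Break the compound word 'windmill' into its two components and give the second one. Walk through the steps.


Split 'windmill' into 'wind' + 'mill'. The second part is 'mill'.

mill


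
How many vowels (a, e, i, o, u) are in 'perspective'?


Vowels in 'perspective': e, e, i, e = 4 vowels.

4


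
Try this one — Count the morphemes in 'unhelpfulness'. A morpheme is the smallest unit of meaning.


Decomposition: un- (prefix) + help (root) + -ful (suffix) + -ness (suffix) = 4 morpheme(s)

4 morphemes


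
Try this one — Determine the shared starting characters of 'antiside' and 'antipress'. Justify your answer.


Compare from the start: 4 characters match: 'anti'. Mismatch at position 5: 's' vs 'p'.

anti


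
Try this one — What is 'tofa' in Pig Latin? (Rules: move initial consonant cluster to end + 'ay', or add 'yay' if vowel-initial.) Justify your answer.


'tofa': move consonant cluster 't' to end and add 'ay': 'ofatay'.

ofatay


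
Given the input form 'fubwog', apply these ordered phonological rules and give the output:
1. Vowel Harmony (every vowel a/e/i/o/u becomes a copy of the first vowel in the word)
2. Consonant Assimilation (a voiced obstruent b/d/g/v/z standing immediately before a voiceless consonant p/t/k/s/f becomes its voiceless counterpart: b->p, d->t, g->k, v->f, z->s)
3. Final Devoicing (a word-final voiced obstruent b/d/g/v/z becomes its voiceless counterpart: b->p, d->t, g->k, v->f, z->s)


Starting form: 'fubwog'
Rule 1: Vowel Harmony: all vowels become 'u' (matching first vowel). 'fubwog' -> 'fubwug'
Rule 2: Consonant Assimilation: no voiced obstruent (b/d/g/v/z) stands immediately before a voiceless consonant (p/t/k/s/f). No change.
Rule 3: Final Devoicing: word-final voiced obstruent 'g' becomes voiceless 'k'. 'fubwug' -> 'fubwuk'
Final form: 'fubwuk'

fubwuk


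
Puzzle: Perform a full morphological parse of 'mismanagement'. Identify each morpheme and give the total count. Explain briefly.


Step 1: Identify prefix: 'mis' (meaning: wrongly)
Step 2: Identify root: 'manage'
Step 3: Identify suffix(es): 'ment'
Decomposition: mis- (prefix: wrongly) + manage (root) + -ment (suffix: action/result)
Total morphemes: 3

3 morphemes (mis- (prefix: wrongly) + manage (root) + -ment (suffix: action/result))


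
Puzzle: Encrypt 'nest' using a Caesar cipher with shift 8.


Shift each letter by 8: n -> v, e -> m, s -> a, t -> b. Result: 'vmab'.

vmab


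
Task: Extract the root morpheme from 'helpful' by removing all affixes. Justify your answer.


Remove suffix '-ful' from 'helpful' to get root 'help'.

help


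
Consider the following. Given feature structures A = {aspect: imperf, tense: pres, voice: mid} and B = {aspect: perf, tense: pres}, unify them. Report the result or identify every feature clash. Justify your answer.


Compare features:
aspect: A=imperf vs B=perf -> CLASH
tense: A=pres vs B=pres -> unified: pres
voice: A=mid vs B=_ -> unified: mid
Clash detected on feature 'aspect' (imperf vs perf); unification fails.

CLASH on 'aspect' (imperf vs perf)


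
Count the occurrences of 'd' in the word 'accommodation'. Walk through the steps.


Letter 'd' in 'accommodation': found at position(s) 8 = 1 occurrence(s).

1


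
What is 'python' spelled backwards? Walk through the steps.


Reverse 'python' character by character: 'nohtyp'.

nohtyp


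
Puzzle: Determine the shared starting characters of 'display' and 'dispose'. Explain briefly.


Compare from the start: 4 characters match: 'disp'. Mismatch at position 5: 'l' vs 'o'.

disp


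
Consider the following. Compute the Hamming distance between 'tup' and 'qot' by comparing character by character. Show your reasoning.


Alignment:
Position 1: 't' vs 'q' = DIFFER
Position 2: 'u' vs 'o' = DIFFER
Position 3: 'p' vs 't' = DIFFER
Total differences: 3

3


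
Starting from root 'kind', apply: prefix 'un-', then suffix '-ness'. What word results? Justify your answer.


Step 1: Add prefix 'un-' to 'kind' = 'unkind'
Step 2: Add suffix '-ness' to 'unkind' = 'unkindness'

unkindness


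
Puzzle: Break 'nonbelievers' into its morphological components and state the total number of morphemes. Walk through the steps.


Step 1: Identify prefix: 'non' (meaning: not)
Step 2: Identify root: 'believe'
Step 3: Identify suffix(es): 'er, s'
Decomposition: non- (prefix: not) + believe (root) + -er (suffix: one who) + -s (plural)
Total morphemes: 4

4 morphemes (non- (prefix: not) + believe (root) + -er (suffix: one who) + -s (plural))


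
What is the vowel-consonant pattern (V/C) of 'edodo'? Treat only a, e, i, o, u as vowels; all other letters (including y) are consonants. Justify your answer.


Letter mapping: e = V, d = C, o = V, d = C, o = V.

VCVCV


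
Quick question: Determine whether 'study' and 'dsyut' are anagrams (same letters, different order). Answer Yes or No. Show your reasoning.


Sorted letters of 'study': 'dstuy'
Sorted letters of 'dsyut': 'dstuy'
They match.

Yes


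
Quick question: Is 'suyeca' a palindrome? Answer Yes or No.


Forward: 'suyeca'
Reversed: 'aceyus'
They differ.

No


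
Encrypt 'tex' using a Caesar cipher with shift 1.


Shift each letter by 1: t -> u, e -> f, x -> y. Result: 'ufy'.

ufy


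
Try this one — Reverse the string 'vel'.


Reverse 'vel' character by character: 'lev'.

lev


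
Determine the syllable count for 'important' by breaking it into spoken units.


Break 'important' into syllables: im-por-tant -> im | por | tant = 3 syllables

3 syllables


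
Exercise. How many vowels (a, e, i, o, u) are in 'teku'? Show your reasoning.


Vowels in 'teku': e, u = 2 vowels.

2


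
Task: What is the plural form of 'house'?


Apply rule: Add -s. 'house' becomes 'houses'.

houses


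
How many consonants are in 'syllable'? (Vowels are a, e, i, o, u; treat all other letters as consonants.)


Consonants in 'syllable': s, y, l, l, b, l = 6 consonants.

6


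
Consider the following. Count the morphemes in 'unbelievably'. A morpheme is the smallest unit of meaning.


Decomposition: un- (prefix) + believe (root) + -able (suffix) + -ly (suffix) = 4 morpheme(s)

4 morphemes


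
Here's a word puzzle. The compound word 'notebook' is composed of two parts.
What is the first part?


Split 'notebook' into 'note' + 'book'. The first part is 'note'.

note


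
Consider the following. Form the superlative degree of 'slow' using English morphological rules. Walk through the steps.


Apply superlative formation (add -est): 'slow' -> 'slowest'.

slowest


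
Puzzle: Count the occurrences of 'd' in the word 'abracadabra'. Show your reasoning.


Letter 'd' in 'abracadabra': found at position(s) 7 = 1 occurrence(s).

1


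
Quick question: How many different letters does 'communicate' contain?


Unique letters in 'communicate': {a, c, e, i, m, n, o, t, u} = 9 distinct letters.

9


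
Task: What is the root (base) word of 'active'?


Remove suffix '-ive' from 'active' to get root 'act'.

act


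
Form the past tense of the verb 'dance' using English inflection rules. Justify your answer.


Apply rule: Add -d (word ends in -e). 'dance' becomes 'danced'.

danced


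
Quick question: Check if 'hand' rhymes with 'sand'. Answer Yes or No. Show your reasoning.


Rime (stressed vowel + following sounds) of 'hand': -and = /ænd/
Rime of 'sand': -and = /ænd/
/ænd/ and /ænd/ are the same ending sound, so the words rhyme.

Yes


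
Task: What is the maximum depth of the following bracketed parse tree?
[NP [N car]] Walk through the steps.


Count bracket nesting levels:
'[' at pos 0: depth = 1
'[' at pos 4: depth = 2
Maximum depth reached: 2

2


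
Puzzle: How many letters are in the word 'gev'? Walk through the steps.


Spell out 'gev' and number each letter: g(1), e(2), v(3). Total: 3 letters.

3


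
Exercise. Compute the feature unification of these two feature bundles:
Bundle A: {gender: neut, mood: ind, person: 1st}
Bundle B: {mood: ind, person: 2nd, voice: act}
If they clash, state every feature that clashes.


Compare features:
gender: A=neut vs B=_ -> unified: neut
mood: A=ind vs B=ind -> unified: ind
person: A=1st vs B=2nd -> CLASH
voice: A=_ vs B=act -> unified: act
Clash detected on feature 'person' (1st vs 2nd); unification fails.

CLASH on 'person' (1st vs 2nd)


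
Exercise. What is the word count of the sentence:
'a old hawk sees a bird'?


Split into words: a | old | hawk | sees | a | bird = 6 words.

6


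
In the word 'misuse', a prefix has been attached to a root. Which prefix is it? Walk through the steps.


The word 'misuse' = 'mis' (prefix) + 'use' (root). The prefix is 'mis'.

mis


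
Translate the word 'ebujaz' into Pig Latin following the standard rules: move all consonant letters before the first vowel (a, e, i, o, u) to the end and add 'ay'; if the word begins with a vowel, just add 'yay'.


'ebujaz' starts with a vowel, so add 'yay': 'ebujazyay'.

ebujazyay


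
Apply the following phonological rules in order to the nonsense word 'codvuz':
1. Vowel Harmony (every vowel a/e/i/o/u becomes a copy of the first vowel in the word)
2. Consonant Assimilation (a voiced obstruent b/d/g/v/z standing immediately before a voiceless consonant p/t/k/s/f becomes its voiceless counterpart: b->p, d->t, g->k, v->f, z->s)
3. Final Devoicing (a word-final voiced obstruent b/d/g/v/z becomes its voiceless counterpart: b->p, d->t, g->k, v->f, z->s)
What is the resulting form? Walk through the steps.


Starting form: 'codvuz'
Rule 1: Vowel Harmony: all vowels become 'o' (matching first vowel). 'codvuz' -> 'codvoz'
Rule 2: Consonant Assimilation: no voiced obstruent (b/d/g/v/z) stands immediately before a voiceless consonant (p/t/k/s/f). No change.
Rule 3: Final Devoicing: word-final voiced obstruent 'z' becomes voiceless 's'. 'codvoz' -> 'codvos'
Final form: 'codvos'

codvos


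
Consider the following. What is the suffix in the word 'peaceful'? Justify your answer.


The word 'peaceful' = 'peace' (root) + '-ful' (suffix). The suffix is '-ful'.

ful


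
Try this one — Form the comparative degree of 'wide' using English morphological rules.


Apply comparative formation (ends in e: add -r): 'wide' -> 'wider'.

wider


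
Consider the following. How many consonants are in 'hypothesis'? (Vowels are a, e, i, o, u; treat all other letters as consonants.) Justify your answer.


Consonants in 'hypothesis': h, y, p, t, h, s, s = 7 consonants.

7


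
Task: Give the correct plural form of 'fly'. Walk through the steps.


Apply rule: Change -y to -ies (consonant + y). 'fly' becomes 'flies'.

flies


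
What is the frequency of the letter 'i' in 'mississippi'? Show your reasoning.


Letter 'i' in 'mississippi': found at position(s) 2, 5, 8, 11 = 4 occurrence(s).

4


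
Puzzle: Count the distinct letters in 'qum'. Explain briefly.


Unique letters in 'qum': {m, q, u} = 3 distinct letters.

3


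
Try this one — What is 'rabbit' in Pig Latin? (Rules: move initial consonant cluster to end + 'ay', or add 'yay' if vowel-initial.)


'rabbit': move consonant cluster 'r' to end and add 'ay': 'abbitray'.

abbitray


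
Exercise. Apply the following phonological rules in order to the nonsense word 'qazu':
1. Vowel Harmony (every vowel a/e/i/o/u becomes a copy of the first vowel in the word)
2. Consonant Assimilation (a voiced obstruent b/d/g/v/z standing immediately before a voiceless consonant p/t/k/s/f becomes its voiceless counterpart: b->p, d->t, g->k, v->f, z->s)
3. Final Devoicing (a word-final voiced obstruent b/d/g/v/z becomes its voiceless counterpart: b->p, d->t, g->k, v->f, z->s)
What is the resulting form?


Starting form: 'qazu'
Rule 1: Vowel Harmony: all vowels become 'a' (matching first vowel). 'qazu' -> 'qaza'
Rule 2: Consonant Assimilation: no voiced obstruent (b/d/g/v/z) stands immediately before a voiceless consonant (p/t/k/s/f). No change.
Rule 3: Final Devoicing: the word ends in the vowel 'a', not a consonant. No change.
Final form: 'qaza'

qaza


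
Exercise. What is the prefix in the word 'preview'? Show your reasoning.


The word 'preview' = 'pre' (prefix) + 'view' (root). The prefix is 'pre'.

pre


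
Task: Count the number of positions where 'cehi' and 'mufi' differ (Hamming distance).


Alignment:
Position 1: 'c' vs 'm' = DIFFER
Position 2: 'e' vs 'u' = DIFFER
Position 3: 'h' vs 'f' = DIFFER
Position 4: 'i' vs 'i' = match
Total differences: 3

3


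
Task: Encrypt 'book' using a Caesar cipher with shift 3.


Shift each letter by 3: b -> e, o -> r, o -> r, k -> n. Result: 'errn'.

errn


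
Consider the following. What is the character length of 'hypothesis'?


Spell out 'hypothesis' and number each letter: h(1), y(2), p(3), o(4), t(5), h(6), e(7), s(8), i(9), s(10). Total: 10 letters.

10


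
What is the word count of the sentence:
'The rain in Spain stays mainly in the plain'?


Split into words: The | rain | in | Spain | stays | mainly | in | the | plain = 9 words.

9


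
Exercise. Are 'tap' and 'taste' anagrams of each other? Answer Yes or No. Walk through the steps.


Sorted letters of 'tap': 'apt'
Sorted letters of 'taste': 'aestt'
They do not match.

No


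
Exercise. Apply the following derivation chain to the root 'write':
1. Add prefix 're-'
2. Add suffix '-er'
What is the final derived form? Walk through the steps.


Step 1: Add prefix 're-' to 'write' = 'rewrite'
Step 2: Add suffix '-er' to 'rewrite' = 'rewriter'

rewriter


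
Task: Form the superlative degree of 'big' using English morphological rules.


Apply superlative formation (double final consonant, add -est): 'big' -> 'biggest'.

biggest


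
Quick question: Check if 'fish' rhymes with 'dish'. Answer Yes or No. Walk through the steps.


Rime (stressed vowel + following sounds) of 'fish': -ish = /ɪʃ/
Rime of 'dish': -ish = /ɪʃ/
/ɪʃ/ and /ɪʃ/ are the same ending sound, so the words rhyme.

Yes


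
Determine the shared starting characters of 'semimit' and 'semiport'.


Compare from the start: 4 characters match: 'semi'. Mismatch at position 5: 'm' vs 'p'.

semi


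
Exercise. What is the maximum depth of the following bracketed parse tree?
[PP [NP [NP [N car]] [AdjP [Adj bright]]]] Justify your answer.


Count bracket nesting levels:
'[' at pos 0: depth = 1
'[' at pos 4: depth = 2
'[' at pos 8: depth = 3
'[' at pos 12: depth = 4
'[' at pos 21: depth = 3
'[' at pos 27: depth = 4
Maximum depth reached: 4

4


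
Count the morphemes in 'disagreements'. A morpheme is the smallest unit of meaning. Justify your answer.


Decomposition: dis- (prefix) + agree (root) + -ment (suffix) + -s (plural) = 4 morpheme(s)

4 morphemes


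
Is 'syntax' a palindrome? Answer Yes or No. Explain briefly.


Forward: 'syntax'
Reversed: 'xatnys'
They differ.

No


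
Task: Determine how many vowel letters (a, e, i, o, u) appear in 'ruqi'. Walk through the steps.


Vowels in 'ruqi': u, i = 2 vowels.

2


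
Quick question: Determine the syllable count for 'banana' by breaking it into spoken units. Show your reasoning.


Break 'banana' into syllables: ba-na-na -> ba | na | na = 3 syllables

3 syllables


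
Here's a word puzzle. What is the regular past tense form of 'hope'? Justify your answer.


Apply rule: Add -d (word ends in -e). 'hope' becomes 'hoped'.

hoped


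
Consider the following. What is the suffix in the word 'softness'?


The word 'softness' = 'soft' (root) + '-ness' (suffix). The suffix is '-ness'.

ness


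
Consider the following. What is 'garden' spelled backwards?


Reverse 'garden' character by character: 'nedrag'.

nedrag


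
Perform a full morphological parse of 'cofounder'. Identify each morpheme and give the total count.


Step 1: Identify prefix: 'co' (meaning: together)
Step 2: Identify root: 'found'
Step 3: Identify suffix(es): 'er'
Decomposition: co- (prefix: together) + found (root) + -er (suffix: one who)
Total morphemes: 3

3 morphemes (co- (prefix: together) + found (root) + -er (suffix: one who))


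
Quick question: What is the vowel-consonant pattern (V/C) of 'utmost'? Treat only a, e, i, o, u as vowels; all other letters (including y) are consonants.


Letter mapping: u = V, t = C, m = C, o = V, s = C, t = C.

VCCVCC


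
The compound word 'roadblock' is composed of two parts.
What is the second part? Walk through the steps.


Split 'roadblock' into 'road' + 'block'. The second part is 'block'.

block


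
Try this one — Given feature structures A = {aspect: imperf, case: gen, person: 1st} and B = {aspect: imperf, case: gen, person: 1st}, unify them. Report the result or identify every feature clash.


Compare features:
aspect: A=imperf vs B=imperf -> unified: imperf
case: A=gen vs B=gen -> unified: gen
person: A=1st vs B=1st -> unified: 1st
No clashes found.

Unified: {aspect: imperf, case: gen, person: 1st}


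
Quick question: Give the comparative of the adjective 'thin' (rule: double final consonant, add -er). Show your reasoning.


Apply comparative formation (double final consonant, add -er): 'thin' -> 'thinner'.

thinner


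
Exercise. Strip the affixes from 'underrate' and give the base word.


Remove prefix 'under' from 'underrate' to get root 'rate'.

rate


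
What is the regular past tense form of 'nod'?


Apply rule: Double final consonant and add -ed. 'nod' becomes 'nodded'.

nodded


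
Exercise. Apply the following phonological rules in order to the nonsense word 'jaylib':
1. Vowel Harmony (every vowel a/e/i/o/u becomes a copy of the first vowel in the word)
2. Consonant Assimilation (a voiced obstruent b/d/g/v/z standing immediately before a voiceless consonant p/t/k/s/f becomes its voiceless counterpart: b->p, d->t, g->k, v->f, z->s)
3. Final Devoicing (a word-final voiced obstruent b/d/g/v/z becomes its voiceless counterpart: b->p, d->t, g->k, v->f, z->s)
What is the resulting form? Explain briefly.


Starting form: 'jaylib'
Rule 1: Vowel Harmony: all vowels become 'a' (matching first vowel). 'jaylib' -> 'jaylab'
Rule 2: Consonant Assimilation: no voiced obstruent (b/d/g/v/z) stands immediately before a voiceless consonant (p/t/k/s/f). No change.
Rule 3: Final Devoicing: word-final voiced obstruent 'b' becomes voiceless 'p'. 'jaylab' -> 'jaylap'
Final form: 'jaylap'

jaylap


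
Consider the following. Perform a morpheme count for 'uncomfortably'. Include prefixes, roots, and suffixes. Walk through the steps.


Decomposition: un- (prefix) + comfort (root) + -able (suffix) + -ly (suffix) = 4 morpheme(s)

4 morphemes


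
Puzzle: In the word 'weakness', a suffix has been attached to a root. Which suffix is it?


The word 'weakness' = 'weak' (root) + '-ness' (suffix). The suffix is '-ness'.

ness


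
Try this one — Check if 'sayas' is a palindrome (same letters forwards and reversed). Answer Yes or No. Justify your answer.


Forward: 'sayas'
Reversed: 'sayas'
They are identical.

Yes


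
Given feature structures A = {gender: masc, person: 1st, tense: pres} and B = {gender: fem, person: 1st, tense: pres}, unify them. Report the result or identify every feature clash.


Compare features:
gender: A=masc vs B=fem -> CLASH
person: A=1st vs B=1st -> unified: 1st
tense: A=pres vs B=pres -> unified: pres
Clash detected on feature 'gender' (masc vs fem); unification fails.

CLASH on 'gender' (masc vs fem)


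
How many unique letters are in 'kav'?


Unique letters in 'kav': {a, k, v} = 3 distinct letters.

3


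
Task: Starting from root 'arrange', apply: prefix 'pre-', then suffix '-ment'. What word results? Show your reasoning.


Step 1: Add prefix 'pre-' to 'arrange' = 'prearrange'
Step 2: Add suffix '-ment' to 'prearrange' = 'prearrangement'

prearrangement


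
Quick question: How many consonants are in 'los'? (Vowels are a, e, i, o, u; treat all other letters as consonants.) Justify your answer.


Consonants in 'los': l, s = 2 consonants.

2


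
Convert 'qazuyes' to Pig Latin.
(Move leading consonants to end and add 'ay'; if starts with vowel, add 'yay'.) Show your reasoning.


'qazuyes': move consonant cluster 'q' to end and add 'ay': 'azuyesqay'.

azuyesqay


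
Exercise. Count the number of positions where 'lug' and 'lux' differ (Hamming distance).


Alignment:
Position 1: 'l' vs 'l' = match
Position 2: 'u' vs 'u' = match
Position 3: 'g' vs 'x' = DIFFER
Total differences: 1

1


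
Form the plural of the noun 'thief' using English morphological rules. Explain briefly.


Apply rule: Change -f to -ves. 'thief' becomes 'thieves'.

thieves


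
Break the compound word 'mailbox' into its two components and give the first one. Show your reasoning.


Split 'mailbox' into 'mail' + 'box'. The first part is 'mail'.

mail


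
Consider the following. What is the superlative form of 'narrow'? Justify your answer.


Apply superlative formation (add -est): 'narrow' -> 'narrowest'.

narrowest


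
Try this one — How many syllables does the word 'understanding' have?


Break 'understanding' into syllables: un-der-stand-ing -> un | der | stand | ing = 4 syllables

4 syllables


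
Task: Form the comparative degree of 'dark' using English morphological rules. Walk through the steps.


Apply comparative formation (add -er): 'dark' -> 'darker'.

darker


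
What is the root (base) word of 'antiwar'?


Remove prefix 'anti' from 'antiwar' to get root 'war'.

war


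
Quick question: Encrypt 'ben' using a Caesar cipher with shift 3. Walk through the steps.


Shift each letter by 3: b -> e, e -> h, n -> q. Result: 'ehq'.

ehq


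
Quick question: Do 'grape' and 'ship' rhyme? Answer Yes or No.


Rime (stressed vowel + following sounds) of 'grape': -ape = /eɪp/
Rime of 'ship': -ip = /ɪp/
/eɪp/ and /ɪp/ are different ending sounds, so the words do not rhyme.

No


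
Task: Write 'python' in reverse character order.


Reverse 'python' character by character: 'nohtyp'.

nohtyp


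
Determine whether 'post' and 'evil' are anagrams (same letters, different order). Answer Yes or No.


Sorted letters of 'post': 'opst'
Sorted letters of 'evil': 'eilv'
They do not match.

No


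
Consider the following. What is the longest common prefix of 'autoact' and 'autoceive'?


Compare from the start: 4 characters match: 'auto'. Mismatch at position 5: 'a' vs 'c'.

auto


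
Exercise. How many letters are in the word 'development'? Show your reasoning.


Spell out 'development' and number each letter: d(1), e(2), v(3), e(4), l(5), o(6), p(7), m(8), e(9), n(10), t(11). Total: 11 letters.

11


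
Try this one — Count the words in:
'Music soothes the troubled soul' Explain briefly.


Split into words: Music | soothes | the | troubled | soul = 5 words.

5


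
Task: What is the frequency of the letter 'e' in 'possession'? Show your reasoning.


Letter 'e' in 'possession': found at position(s) 5 = 1 occurrence(s).

1


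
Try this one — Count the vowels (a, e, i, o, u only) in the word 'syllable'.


Vowels in 'syllable': a, e = 2 vowels.

2


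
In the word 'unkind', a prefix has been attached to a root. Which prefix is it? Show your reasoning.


The word 'unkind' = 'un' (prefix) + 'kind' (root). The prefix is 'un'.

un


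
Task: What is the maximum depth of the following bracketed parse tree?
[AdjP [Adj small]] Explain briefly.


Count bracket nesting levels:
'[' at pos 0: depth = 1
'[' at pos 6: depth = 2
Maximum depth reached: 2

2


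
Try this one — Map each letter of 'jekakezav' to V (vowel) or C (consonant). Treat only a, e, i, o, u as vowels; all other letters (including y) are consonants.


Letter mapping: j = C, e = V, k = C, a = V, k = C, e = V, z = C, a = V, v = C.

CVCVCVCVC


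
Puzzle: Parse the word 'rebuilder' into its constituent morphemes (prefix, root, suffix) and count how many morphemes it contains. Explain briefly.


Step 1: Identify prefix: 're' (meaning: again)
Step 2: Identify root: 'build'
Step 3: Identify suffix(es): 'er'
Decomposition: re- (prefix: again) + build (root) + -er (suffix: one who)
Total morphemes: 3

3 morphemes (re- (prefix: again) + build (root) + -er (suffix: one who))
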